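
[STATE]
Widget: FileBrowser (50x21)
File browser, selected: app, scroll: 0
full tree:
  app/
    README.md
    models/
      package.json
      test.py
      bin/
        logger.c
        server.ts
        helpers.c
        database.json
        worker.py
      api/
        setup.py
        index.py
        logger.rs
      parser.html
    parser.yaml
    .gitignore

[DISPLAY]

> [-] app/                                        
    README.md                                     
    [+] models/                                   
    parser.yaml                                   
    .gitignore                                    
                                                  
                                                  
                                                  
                                                  
                                                  
                                                  
                                                  
                                                  
                                                  
                                                  
                                                  
                                                  
                                                  
                                                  
                                                  
                                                  


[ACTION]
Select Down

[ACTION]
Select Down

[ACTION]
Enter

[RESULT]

  [-] app/                                        
    README.md                                     
  > [-] models/                                   
      package.json                                
      test.py                                     
      [+] bin/                                    
      [+] api/                                    
      parser.html                                 
    parser.yaml                                   
    .gitignore                                    
                                                  
                                                  
                                                  
                                                  
                                                  
                                                  
                                                  
                                                  
                                                  
                                                  
                                                  


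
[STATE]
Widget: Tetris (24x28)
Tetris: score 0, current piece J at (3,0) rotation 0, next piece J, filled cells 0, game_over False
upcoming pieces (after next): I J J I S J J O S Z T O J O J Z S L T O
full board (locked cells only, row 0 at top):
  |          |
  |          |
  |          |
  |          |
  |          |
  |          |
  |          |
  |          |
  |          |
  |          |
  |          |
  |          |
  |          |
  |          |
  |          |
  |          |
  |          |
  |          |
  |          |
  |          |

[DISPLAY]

   █      │Next:        
   ███    │█            
          │███          
          │             
          │             
          │             
          │Score:       
          │0            
          │             
          │             
          │             
          │             
          │             
          │             
          │             
          │             
          │             
          │             
          │             
          │             
          │             
          │             
          │             
          │             
          │             
          │             
          │             
          │             


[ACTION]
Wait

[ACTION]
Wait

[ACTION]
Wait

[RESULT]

          │Next:        
          │█            
          │███          
   █      │             
   ███    │             
          │             
          │Score:       
          │0            
          │             
          │             
          │             
          │             
          │             
          │             
          │             
          │             
          │             
          │             
          │             
          │             
          │             
          │             
          │             
          │             
          │             
          │             
          │             
          │             


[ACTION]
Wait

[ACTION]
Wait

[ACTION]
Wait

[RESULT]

          │Next:        
          │█            
          │███          
          │             
          │             
          │             
   █      │Score:       
   ███    │0            
          │             
          │             
          │             
          │             
          │             
          │             
          │             
          │             
          │             
          │             
          │             
          │             
          │             
          │             
          │             
          │             
          │             
          │             
          │             
          │             


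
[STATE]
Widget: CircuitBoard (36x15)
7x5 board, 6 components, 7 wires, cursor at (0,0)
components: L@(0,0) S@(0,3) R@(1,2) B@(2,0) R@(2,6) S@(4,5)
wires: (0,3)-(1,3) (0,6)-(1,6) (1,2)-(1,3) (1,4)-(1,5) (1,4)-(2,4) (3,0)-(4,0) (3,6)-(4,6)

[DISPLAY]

   0 1 2 3 4 5 6                    
0  [L]          S           ·       
                │           │       
1           R ─ ·   · ─ ·   ·       
                    │               
2   B               ·       R       
                                    
3   ·                       ·       
    │                       │       
4   ·                   S   ·       
Cursor: (0,0)                       
                                    
                                    
                                    
                                    


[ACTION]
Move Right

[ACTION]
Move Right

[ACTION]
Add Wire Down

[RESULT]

   0 1 2 3 4 5 6                    
0   L      [.]  S           ·       
            │   │           │       
1           R ─ ·   · ─ ·   ·       
                    │               
2   B               ·       R       
                                    
3   ·                       ·       
    │                       │       
4   ·                   S   ·       
Cursor: (0,2)                       
                                    
                                    
                                    
                                    


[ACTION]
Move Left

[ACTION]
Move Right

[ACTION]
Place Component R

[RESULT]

   0 1 2 3 4 5 6                    
0   L      [R]  S           ·       
            │   │           │       
1           R ─ ·   · ─ ·   ·       
                    │               
2   B               ·       R       
                                    
3   ·                       ·       
    │                       │       
4   ·                   S   ·       
Cursor: (0,2)                       
                                    
                                    
                                    
                                    


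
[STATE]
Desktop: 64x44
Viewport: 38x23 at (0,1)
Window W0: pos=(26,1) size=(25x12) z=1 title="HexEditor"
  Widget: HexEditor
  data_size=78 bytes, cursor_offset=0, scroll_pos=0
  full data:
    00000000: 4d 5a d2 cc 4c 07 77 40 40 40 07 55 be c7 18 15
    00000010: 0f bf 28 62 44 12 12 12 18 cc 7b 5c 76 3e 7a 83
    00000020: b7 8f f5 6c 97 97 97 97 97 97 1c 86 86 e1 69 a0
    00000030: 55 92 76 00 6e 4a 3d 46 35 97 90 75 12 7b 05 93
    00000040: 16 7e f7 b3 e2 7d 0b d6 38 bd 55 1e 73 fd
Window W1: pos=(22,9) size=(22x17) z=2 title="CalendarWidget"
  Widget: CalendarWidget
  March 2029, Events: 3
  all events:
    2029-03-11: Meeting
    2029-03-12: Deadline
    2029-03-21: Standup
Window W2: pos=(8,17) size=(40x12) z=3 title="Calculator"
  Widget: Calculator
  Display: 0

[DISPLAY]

                          ┏━━━━━━━━━━━
                          ┃ HexEditor 
                          ┠───────────
                          ┃00000000  4
                          ┃00000010  0
                          ┃00000020  b
                          ┃00000030  5
                          ┃00000040  1
                      ┏━━━━━━━━━━━━━━━
                      ┃ CalendarWidget
                      ┠───────────────
                      ┃     March 2029
                      ┃Mo Tu We Th Fr 
                      ┃          1  2 
                      ┃ 5  6  7  8  9 
                      ┃12* 13 14 15 16
        ┏━━━━━━━━━━━━━━━━━━━━━━━━━━━━━
        ┃ Calculator                  
        ┠─────────────────────────────
        ┃                             
        ┃┌───┬───┬───┬───┐            
        ┃│ 7 │ 8 │ 9 │ ÷ │            
        ┃├───┼───┼───┼───┤            


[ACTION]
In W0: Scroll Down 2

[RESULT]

                          ┏━━━━━━━━━━━
                          ┃ HexEditor 
                          ┠───────────
                          ┃00000020  b
                          ┃00000030  5
                          ┃00000040  1
                          ┃           
                          ┃           
                      ┏━━━━━━━━━━━━━━━
                      ┃ CalendarWidget
                      ┠───────────────
                      ┃     March 2029
                      ┃Mo Tu We Th Fr 
                      ┃          1  2 
                      ┃ 5  6  7  8  9 
                      ┃12* 13 14 15 16
        ┏━━━━━━━━━━━━━━━━━━━━━━━━━━━━━
        ┃ Calculator                  
        ┠─────────────────────────────
        ┃                             
        ┃┌───┬───┬───┬───┐            
        ┃│ 7 │ 8 │ 9 │ ÷ │            
        ┃├───┼───┼───┼───┤            


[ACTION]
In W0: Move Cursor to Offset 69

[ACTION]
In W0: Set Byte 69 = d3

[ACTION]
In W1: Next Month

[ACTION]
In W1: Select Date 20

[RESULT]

                          ┏━━━━━━━━━━━
                          ┃ HexEditor 
                          ┠───────────
                          ┃00000020  b
                          ┃00000030  5
                          ┃00000040  1
                          ┃           
                          ┃           
                      ┏━━━━━━━━━━━━━━━
                      ┃ CalendarWidget
                      ┠───────────────
                      ┃     April 2029
                      ┃Mo Tu We Th Fr 
                      ┃               
                      ┃ 2  3  4  5  6 
                      ┃ 9 10 11 12 13 
        ┏━━━━━━━━━━━━━━━━━━━━━━━━━━━━━
        ┃ Calculator                  
        ┠─────────────────────────────
        ┃                             
        ┃┌───┬───┬───┬───┐            
        ┃│ 7 │ 8 │ 9 │ ÷ │            
        ┃├───┼───┼───┼───┤            


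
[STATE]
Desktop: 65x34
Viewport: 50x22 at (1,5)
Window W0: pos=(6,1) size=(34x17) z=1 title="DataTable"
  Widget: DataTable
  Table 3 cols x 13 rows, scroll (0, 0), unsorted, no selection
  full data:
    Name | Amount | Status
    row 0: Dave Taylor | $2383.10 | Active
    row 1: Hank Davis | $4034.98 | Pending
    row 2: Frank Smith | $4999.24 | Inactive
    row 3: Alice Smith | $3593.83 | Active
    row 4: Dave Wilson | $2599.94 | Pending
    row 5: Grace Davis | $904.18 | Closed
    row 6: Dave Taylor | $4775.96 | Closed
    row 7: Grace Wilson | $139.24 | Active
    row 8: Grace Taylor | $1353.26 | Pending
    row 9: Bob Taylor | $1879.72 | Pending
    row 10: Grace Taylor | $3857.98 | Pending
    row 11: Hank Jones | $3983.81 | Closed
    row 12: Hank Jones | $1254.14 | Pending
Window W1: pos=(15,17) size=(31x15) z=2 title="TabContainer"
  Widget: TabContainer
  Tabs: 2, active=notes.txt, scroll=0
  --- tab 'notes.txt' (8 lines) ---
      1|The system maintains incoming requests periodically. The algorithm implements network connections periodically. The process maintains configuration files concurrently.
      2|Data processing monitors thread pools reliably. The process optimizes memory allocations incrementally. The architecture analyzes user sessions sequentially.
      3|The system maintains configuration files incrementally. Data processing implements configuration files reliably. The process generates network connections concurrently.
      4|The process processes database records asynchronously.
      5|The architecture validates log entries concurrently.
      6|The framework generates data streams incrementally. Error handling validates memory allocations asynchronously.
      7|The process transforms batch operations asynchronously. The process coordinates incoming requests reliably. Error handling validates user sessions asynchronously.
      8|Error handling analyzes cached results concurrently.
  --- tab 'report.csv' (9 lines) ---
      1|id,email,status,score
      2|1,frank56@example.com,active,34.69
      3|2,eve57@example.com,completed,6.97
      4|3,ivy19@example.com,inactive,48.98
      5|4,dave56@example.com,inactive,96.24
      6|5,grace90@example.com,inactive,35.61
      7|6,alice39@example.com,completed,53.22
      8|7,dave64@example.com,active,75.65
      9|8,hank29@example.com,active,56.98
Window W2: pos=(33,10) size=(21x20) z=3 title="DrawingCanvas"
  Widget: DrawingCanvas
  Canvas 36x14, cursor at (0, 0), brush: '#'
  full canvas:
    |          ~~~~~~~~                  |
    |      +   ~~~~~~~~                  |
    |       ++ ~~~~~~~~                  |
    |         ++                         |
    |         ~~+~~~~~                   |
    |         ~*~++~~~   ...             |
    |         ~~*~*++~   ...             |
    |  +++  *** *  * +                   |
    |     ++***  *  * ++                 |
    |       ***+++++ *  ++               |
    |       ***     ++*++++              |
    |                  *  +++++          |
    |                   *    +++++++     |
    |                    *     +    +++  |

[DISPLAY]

     ┃────────────┼────────┼────────  ┃           
     ┃Dave Taylor │$2383.10│Active    ┃           
     ┃Hank Davis  │$4034.98│Pending   ┃           
     ┃Frank Smith │$4999.24│Inactive  ┃           
     ┃Alice Smith │$3593.83│Active    ┃           
     ┃Dave Wilson │$2599.94│Pend┏━━━━━━━━━━━━━━━━━
     ┃Grace Davis │$904.18 │Clos┃ DrawingCanvas   
     ┃Dave Taylor │$4775.96│Clos┠─────────────────
     ┃Grace Wilson│$139.24 │Acti┃+         ~~~~~~~
     ┃Grace Taylor│$1353.26│Pend┃      +   ~~~~~~~
     ┃Bob Taylor  │$1879.72│Pend┃       ++ ~~~~~~~
     ┃Grace Taylor│$3857.98│Pend┃         ++      
     ┗━━━━━━━━┏━━━━━━━━━━━━━━━━━┃         ~~+~~~~~
              ┃ TabContainer    ┃         ~*~++~~~
              ┠─────────────────┃         ~~*~*++~
              ┃[notes.txt]│ repo┃  +++  *** *  * +
              ┃─────────────────┃     ++***  *  * 
              ┃The system mainta┃       ***+++++ *
              ┃Data processing m┃       ***     ++
              ┃The system mainta┃                 
              ┃The process proce┃                 
              ┃The architecture ┃                 


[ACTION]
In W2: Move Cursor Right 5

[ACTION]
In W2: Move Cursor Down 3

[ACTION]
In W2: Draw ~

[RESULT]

     ┃────────────┼────────┼────────  ┃           
     ┃Dave Taylor │$2383.10│Active    ┃           
     ┃Hank Davis  │$4034.98│Pending   ┃           
     ┃Frank Smith │$4999.24│Inactive  ┃           
     ┃Alice Smith │$3593.83│Active    ┃           
     ┃Dave Wilson │$2599.94│Pend┏━━━━━━━━━━━━━━━━━
     ┃Grace Davis │$904.18 │Clos┃ DrawingCanvas   
     ┃Dave Taylor │$4775.96│Clos┠─────────────────
     ┃Grace Wilson│$139.24 │Acti┃          ~~~~~~~
     ┃Grace Taylor│$1353.26│Pend┃      +   ~~~~~~~
     ┃Bob Taylor  │$1879.72│Pend┃       ++ ~~~~~~~
     ┃Grace Taylor│$3857.98│Pend┃     ~   ++      
     ┗━━━━━━━━┏━━━━━━━━━━━━━━━━━┃         ~~+~~~~~
              ┃ TabContainer    ┃         ~*~++~~~
              ┠─────────────────┃         ~~*~*++~
              ┃[notes.txt]│ repo┃  +++  *** *  * +
              ┃─────────────────┃     ++***  *  * 
              ┃The system mainta┃       ***+++++ *
              ┃Data processing m┃       ***     ++
              ┃The system mainta┃                 
              ┃The process proce┃                 
              ┃The architecture ┃                 


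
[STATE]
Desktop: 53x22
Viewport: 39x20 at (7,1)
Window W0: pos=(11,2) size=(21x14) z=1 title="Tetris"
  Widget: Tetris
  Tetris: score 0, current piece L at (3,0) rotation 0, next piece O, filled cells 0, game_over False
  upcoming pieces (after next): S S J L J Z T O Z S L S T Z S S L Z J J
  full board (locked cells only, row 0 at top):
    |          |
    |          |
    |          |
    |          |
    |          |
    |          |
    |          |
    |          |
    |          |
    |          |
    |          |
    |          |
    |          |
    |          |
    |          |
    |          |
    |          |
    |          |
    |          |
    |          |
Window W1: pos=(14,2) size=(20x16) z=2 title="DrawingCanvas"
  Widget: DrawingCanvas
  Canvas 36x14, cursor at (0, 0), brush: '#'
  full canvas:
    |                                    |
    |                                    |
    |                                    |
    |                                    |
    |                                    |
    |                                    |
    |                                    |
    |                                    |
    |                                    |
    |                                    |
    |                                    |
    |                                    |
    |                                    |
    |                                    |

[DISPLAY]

                                       
    ┏━━┏━━━━━━━━━━━━━━━━━━┓            
    ┃ T┃ DrawingCanvas    ┃            
    ┠──┠──────────────────┨            
    ┃  ┃+                 ┃            
    ┃  ┃                  ┃            
    ┃  ┃                  ┃            
    ┃  ┃                  ┃            
    ┃  ┃                  ┃            
    ┃  ┃                  ┃            
    ┃  ┃                  ┃            
    ┃  ┃                  ┃            
    ┃  ┃                  ┃            
    ┃  ┃                  ┃            
    ┗━━┃                  ┃            
       ┃                  ┃            
       ┗━━━━━━━━━━━━━━━━━━┛            
                                       
                                       
                                       


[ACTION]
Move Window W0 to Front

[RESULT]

                                       
    ┏━━━━━━━━━━━━━━━━━━━┓━┓            
    ┃ Tetris            ┃ ┃            
    ┠───────────────────┨─┨            
    ┃          │Next:   ┃ ┃            
    ┃          │▓▓      ┃ ┃            
    ┃          │▓▓      ┃ ┃            
    ┃          │        ┃ ┃            
    ┃          │        ┃ ┃            
    ┃          │        ┃ ┃            
    ┃          │Score:  ┃ ┃            
    ┃          │0       ┃ ┃            
    ┃          │        ┃ ┃            
    ┃          │        ┃ ┃            
    ┗━━━━━━━━━━━━━━━━━━━┛ ┃            
       ┃                  ┃            
       ┗━━━━━━━━━━━━━━━━━━┛            
                                       
                                       
                                       


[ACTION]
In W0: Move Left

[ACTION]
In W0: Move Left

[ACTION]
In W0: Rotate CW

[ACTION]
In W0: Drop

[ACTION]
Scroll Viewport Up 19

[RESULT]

                                       
                                       
    ┏━━━━━━━━━━━━━━━━━━━┓━┓            
    ┃ Tetris            ┃ ┃            
    ┠───────────────────┨─┨            
    ┃          │Next:   ┃ ┃            
    ┃          │▓▓      ┃ ┃            
    ┃          │▓▓      ┃ ┃            
    ┃          │        ┃ ┃            
    ┃          │        ┃ ┃            
    ┃          │        ┃ ┃            
    ┃          │Score:  ┃ ┃            
    ┃          │0       ┃ ┃            
    ┃          │        ┃ ┃            
    ┃          │        ┃ ┃            
    ┗━━━━━━━━━━━━━━━━━━━┛ ┃            
       ┃                  ┃            
       ┗━━━━━━━━━━━━━━━━━━┛            
                                       
                                       


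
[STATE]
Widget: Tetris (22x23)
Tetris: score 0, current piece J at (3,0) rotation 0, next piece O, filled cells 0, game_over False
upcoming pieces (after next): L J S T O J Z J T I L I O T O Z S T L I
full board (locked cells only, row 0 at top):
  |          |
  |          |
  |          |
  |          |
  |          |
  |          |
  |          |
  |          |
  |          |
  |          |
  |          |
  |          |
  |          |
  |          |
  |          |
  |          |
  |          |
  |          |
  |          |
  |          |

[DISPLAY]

   █      │Next:      
   ███    │▓▓         
          │▓▓         
          │           
          │           
          │           
          │Score:     
          │0          
          │           
          │           
          │           
          │           
          │           
          │           
          │           
          │           
          │           
          │           
          │           
          │           
          │           
          │           
          │           


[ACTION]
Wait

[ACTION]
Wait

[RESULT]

          │Next:      
          │▓▓         
   █      │▓▓         
   ███    │           
          │           
          │           
          │Score:     
          │0          
          │           
          │           
          │           
          │           
          │           
          │           
          │           
          │           
          │           
          │           
          │           
          │           
          │           
          │           
          │           


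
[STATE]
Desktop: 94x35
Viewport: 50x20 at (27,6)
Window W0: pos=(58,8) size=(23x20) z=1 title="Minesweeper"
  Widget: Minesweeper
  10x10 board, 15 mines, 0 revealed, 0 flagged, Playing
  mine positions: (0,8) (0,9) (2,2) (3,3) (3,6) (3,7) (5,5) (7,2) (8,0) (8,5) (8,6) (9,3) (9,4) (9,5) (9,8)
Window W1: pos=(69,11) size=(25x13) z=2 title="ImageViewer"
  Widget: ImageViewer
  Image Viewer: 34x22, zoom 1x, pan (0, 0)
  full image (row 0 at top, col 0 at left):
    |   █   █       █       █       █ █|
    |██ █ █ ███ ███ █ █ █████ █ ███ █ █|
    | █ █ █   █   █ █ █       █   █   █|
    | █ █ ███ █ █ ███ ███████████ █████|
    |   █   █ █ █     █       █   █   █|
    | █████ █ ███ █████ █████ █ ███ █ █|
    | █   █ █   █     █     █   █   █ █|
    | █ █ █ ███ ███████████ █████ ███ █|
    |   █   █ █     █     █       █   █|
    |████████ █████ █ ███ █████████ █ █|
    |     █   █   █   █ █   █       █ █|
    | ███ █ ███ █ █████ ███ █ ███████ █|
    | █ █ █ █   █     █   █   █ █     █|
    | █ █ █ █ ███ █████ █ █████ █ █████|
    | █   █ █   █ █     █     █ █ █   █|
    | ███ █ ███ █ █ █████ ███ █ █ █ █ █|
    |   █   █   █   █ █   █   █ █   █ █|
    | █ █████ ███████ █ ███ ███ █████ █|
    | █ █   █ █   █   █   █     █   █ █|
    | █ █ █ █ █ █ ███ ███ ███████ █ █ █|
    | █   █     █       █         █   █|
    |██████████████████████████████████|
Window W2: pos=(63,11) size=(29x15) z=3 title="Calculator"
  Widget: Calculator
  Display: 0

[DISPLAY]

                                                  
                                                  
                               ┏━━━━━━━━━━━━━━━━━━
                               ┃ Minesweeper      
                               ┠──────────────────
                               ┃■■■■┏━━━━━━━━━━━━━
                               ┃■■■■┃ Calculator  
                               ┃■■■■┠─────────────
                               ┃■■■■┃             
                               ┃■■■■┃┌───┬───┬───┬
                               ┃■■■■┃│ 7 │ 8 │ 9 │
                               ┃■■■■┃├───┼───┼───┼
                               ┃■■■■┃│ 4 │ 5 │ 6 │
                               ┃■■■■┃├───┼───┼───┼
                               ┃■■■■┃│ 1 │ 2 │ 3 │
                               ┃    ┃├───┼───┼───┼
                               ┃    ┃│ 0 │ . │ = │
                               ┃    ┃├───┼───┼───┼
                               ┃    ┃│ C │ MC│ MR│
                               ┃    ┗━━━━━━━━━━━━━


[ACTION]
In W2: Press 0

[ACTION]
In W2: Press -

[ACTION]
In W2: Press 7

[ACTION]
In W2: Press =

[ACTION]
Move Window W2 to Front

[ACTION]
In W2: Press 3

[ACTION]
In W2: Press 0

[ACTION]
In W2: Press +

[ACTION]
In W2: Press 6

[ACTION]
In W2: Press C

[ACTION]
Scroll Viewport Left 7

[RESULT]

                                                  
                                                  
                                      ┏━━━━━━━━━━━
                                      ┃ Minesweepe
                                      ┠───────────
                                      ┃■■■■┏━━━━━━
                                      ┃■■■■┃ Calcu
                                      ┃■■■■┠──────
                                      ┃■■■■┃      
                                      ┃■■■■┃┌───┬─
                                      ┃■■■■┃│ 7 │ 
                                      ┃■■■■┃├───┼─
                                      ┃■■■■┃│ 4 │ 
                                      ┃■■■■┃├───┼─
                                      ┃■■■■┃│ 1 │ 
                                      ┃    ┃├───┼─
                                      ┃    ┃│ 0 │ 
                                      ┃    ┃├───┼─
                                      ┃    ┃│ C │ 
                                      ┃    ┗━━━━━━


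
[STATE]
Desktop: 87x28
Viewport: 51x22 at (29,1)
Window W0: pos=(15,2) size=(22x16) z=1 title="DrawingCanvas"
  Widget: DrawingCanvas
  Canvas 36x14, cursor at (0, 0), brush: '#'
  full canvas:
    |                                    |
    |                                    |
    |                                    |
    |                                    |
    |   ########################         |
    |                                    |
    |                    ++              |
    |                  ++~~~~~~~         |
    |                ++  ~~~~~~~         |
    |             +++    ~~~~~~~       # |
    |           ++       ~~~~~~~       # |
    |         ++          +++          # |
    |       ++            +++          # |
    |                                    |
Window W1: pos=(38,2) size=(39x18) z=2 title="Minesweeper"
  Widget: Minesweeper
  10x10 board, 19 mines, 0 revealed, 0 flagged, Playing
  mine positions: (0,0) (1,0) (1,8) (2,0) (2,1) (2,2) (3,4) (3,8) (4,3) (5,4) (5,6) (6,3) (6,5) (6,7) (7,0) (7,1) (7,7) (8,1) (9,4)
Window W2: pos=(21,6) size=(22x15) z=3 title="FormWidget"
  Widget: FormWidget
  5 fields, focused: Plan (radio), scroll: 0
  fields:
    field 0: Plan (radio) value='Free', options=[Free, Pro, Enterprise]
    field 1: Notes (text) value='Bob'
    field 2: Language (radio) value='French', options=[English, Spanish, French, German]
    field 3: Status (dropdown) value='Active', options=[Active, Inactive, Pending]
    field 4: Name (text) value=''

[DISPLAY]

                                                   
━━━━━━━┓ ┏━━━━━━━━━━━━━━━━━━━━━━━━━━━━━━━━━━━━━┓   
s      ┃ ┃ Minesweeper                         ┃   
───────┨ ┠─────────────────────────────────────┨   
       ┃ ┃■■■■■■■■■■                           ┃   
━━━━━━━━━━━━━┓■■■■■■                           ┃   
dget         ┃■■■■■■                           ┃   
─────────────┨■■■■■■                           ┃   
       (●) Fr┃■■■■■■                           ┃   
:      [Bob ]┃■■■■■■                           ┃   
age:   ( ) En┃■■■■■■                           ┃   
s:     [Act▼]┃■■■■■■                           ┃   
       [    ]┃■■■■■■                           ┃   
             ┃■■■■■■                           ┃   
             ┃                                 ┃   
             ┃                                 ┃   
             ┃                                 ┃   
             ┃                                 ┃   
             ┃━━━━━━━━━━━━━━━━━━━━━━━━━━━━━━━━━┛   
━━━━━━━━━━━━━┛                                     
                                                   
                                                   


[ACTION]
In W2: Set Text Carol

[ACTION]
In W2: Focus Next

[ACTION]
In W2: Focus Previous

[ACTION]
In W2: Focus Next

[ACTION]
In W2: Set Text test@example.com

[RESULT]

                                                   
━━━━━━━┓ ┏━━━━━━━━━━━━━━━━━━━━━━━━━━━━━━━━━━━━━┓   
s      ┃ ┃ Minesweeper                         ┃   
───────┨ ┠─────────────────────────────────────┨   
       ┃ ┃■■■■■■■■■■                           ┃   
━━━━━━━━━━━━━┓■■■■■■                           ┃   
dget         ┃■■■■■■                           ┃   
─────────────┨■■■■■■                           ┃   
       (●) Fr┃■■■■■■                           ┃   
:      [test]┃■■■■■■                           ┃   
age:   ( ) En┃■■■■■■                           ┃   
s:     [Act▼]┃■■■■■■                           ┃   
       [    ]┃■■■■■■                           ┃   
             ┃■■■■■■                           ┃   
             ┃                                 ┃   
             ┃                                 ┃   
             ┃                                 ┃   
             ┃                                 ┃   
             ┃━━━━━━━━━━━━━━━━━━━━━━━━━━━━━━━━━┛   
━━━━━━━━━━━━━┛                                     
                                                   
                                                   


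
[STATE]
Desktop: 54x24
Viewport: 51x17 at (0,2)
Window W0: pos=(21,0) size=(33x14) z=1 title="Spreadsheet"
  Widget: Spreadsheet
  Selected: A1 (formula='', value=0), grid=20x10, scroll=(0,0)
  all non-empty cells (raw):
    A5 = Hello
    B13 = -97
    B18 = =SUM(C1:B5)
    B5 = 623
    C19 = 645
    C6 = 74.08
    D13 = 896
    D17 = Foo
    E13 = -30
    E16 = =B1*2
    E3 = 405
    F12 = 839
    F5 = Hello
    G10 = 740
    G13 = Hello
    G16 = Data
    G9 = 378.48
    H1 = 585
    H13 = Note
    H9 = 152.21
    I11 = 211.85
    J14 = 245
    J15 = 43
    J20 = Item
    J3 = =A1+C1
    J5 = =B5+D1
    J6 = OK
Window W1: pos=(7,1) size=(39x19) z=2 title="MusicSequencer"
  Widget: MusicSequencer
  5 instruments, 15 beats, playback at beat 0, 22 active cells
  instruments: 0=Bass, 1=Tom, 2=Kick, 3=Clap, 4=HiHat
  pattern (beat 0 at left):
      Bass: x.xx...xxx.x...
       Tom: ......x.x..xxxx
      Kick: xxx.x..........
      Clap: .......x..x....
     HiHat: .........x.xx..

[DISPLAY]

       ┃ MusicSequencer                      ┃─────
       ┠─────────────────────────────────────┨     
       ┃      ▼12345678901234                ┃     
       ┃  Bass█·██···███·█···                ┃-----
       ┃   Tom······█·█··████                ┃   0 
       ┃  Kick███·█··········                ┃   0 
       ┃  Clap·······█··█····                ┃   0 
       ┃ HiHat·········█·██··                ┃   0 
       ┃                                     ┃   0 
       ┃                                     ┃4.08 
       ┃                                     ┃   0 
       ┃                                     ┃━━━━━
       ┃                                     ┃     
       ┃                                     ┃     
       ┃                                     ┃     
       ┃                                     ┃     
       ┃                                     ┃     


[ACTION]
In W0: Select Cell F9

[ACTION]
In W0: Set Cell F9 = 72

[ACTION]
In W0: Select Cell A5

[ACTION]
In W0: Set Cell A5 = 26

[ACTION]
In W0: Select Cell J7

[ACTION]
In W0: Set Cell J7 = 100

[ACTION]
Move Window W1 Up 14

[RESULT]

       ┠─────────────────────────────────────┨─────
       ┃      ▼12345678901234                ┃     
       ┃  Bass█·██···███·█···                ┃     
       ┃   Tom······█·█··████                ┃-----
       ┃  Kick███·█··········                ┃   0 
       ┃  Clap·······█··█····                ┃   0 
       ┃ HiHat·········█·██··                ┃   0 
       ┃                                     ┃   0 
       ┃                                     ┃   0 
       ┃                                     ┃4.08 
       ┃                                     ┃   0 
       ┃                                     ┃━━━━━
       ┃                                     ┃     
       ┃                                     ┃     
       ┃                                     ┃     
       ┃                                     ┃     
       ┗━━━━━━━━━━━━━━━━━━━━━━━━━━━━━━━━━━━━━┛     


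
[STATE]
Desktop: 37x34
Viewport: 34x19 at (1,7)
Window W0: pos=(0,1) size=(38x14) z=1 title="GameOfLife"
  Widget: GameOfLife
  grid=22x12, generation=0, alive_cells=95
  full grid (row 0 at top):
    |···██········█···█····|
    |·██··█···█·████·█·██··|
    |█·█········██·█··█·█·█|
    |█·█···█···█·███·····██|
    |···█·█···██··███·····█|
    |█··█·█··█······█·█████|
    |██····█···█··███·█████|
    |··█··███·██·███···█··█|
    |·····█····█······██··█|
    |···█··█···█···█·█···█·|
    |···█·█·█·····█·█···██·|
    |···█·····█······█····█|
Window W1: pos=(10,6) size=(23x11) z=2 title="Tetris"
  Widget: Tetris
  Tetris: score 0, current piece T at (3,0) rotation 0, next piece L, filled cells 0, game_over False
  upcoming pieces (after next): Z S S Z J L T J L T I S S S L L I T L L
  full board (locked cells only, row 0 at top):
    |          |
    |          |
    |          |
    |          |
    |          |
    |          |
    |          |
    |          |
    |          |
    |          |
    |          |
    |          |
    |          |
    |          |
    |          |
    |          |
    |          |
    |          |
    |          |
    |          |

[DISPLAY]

█·█···█··┃ Tetris              ┃  
···█·█···┠─────────────────────┨  
█··█·█··█┃          │Next:     ┃  
██····█··┃          │  ▒       ┃  
··█··███·┃          │▒▒▒       ┃  
·····█···┃          │          ┃  
···█··█··┃          │          ┃  
━━━━━━━━━┃          │          ┃━━
         ┃          │Score:    ┃  
         ┗━━━━━━━━━━━━━━━━━━━━━┛  
                                  
                                  
                                  
                                  
                                  
                                  
                                  
                                  
                                  


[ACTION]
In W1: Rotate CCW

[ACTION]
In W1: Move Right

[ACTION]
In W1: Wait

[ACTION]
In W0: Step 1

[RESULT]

··██·····┃ Tetris              ┃  
·███·██··┠─────────────────────┨  
███··██··┃          │Next:     ┃  
███·█···█┃          │  ▒       ┃  
·█···█·█·┃          │▒▒▒       ┃  
····██·█·┃          │          ┃  
·····██··┃          │          ┃  
━━━━━━━━━┃          │          ┃━━
         ┃          │Score:    ┃  
         ┗━━━━━━━━━━━━━━━━━━━━━┛  
                                  
                                  
                                  
                                  
                                  
                                  
                                  
                                  
                                  
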